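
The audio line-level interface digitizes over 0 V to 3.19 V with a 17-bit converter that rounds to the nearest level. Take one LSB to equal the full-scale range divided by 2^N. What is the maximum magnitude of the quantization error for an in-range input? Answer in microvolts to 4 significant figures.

V_FS = 3.19 V.
LSB = 3.19 V / 2^17 = 24.3378 µV.
|e|_max = LSB/2 = 12.17 µV.

12.17 µV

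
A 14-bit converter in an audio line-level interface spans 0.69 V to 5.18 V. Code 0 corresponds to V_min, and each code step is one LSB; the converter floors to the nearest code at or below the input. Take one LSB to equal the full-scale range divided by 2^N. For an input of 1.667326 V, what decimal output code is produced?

Span: 5.18 V − (0.69 V) = 4.49 V. LSB = 4.49 V / 2^14 ≈ 274.0 µV.
code = ⌊(V_in − V_min)/LSB⌋ = ⌊(V_in − V_min) × 2^14 / range⌋
     = ⌊(1.667326 − (0.69)) × 16384 / 4.49⌋ = ⌊0.977326 × 16384/4.49⌋
     = ⌊3566.260⌋ = 3566.

3566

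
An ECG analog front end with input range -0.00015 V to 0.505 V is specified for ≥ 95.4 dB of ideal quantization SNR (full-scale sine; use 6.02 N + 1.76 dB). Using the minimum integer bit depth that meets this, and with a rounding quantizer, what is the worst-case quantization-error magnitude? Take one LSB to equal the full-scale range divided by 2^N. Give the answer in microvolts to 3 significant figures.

Full-scale range = 0.505 V − (-0.00015 V) = 0.50515 V.
6.02 N + 1.76 ≥ 95.4 gives N ≥ 15.555, so the minimum integer is 16.
One LSB is 0.50515 V / 65536 = 7.7080 µV.
Half an LSB is 3.85 µV.

3.85 µV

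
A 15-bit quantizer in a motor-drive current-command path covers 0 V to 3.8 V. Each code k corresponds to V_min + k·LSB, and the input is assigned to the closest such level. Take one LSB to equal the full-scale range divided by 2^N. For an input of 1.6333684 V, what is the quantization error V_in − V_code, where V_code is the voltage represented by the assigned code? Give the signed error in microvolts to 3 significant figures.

−23.9 µV

V_FS = 3.8 V. LSB = 3.8 V / 2^15 ≈ 116.0 µV.
(1.6333684 − (0)) / LSB = 1.6333684 × 32768/3.8 = 14084.7936. Nearest integer: k = 14085.
V_code = V_min + k × range/2^15 = 0 + 14085 × 3.8/32768 = 1.6333923340 V.
e = 1.6333684 − (1.6333923340) = −23.9 µV.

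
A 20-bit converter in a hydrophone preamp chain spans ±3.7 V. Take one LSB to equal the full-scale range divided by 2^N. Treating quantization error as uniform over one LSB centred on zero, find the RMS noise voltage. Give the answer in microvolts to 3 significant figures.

2.04 µV

Full-scale range = 3.7 V − (-3.7 V) = 7.4 V.
Step size = 7.4/1048576 V = 7.0572 µV.
For a uniform distribution on [−LSB/2, +LSB/2], V_rms = LSB/√12 = 7.0572 µV/3.4641 = 2.04 µV.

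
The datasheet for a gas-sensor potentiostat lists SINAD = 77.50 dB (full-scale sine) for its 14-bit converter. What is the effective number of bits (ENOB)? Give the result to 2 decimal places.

Inverting SNR = 6.02 N + 1.76: N_eff = (77.50 − 1.76)/6.02 = 12.5814.

12.58 bits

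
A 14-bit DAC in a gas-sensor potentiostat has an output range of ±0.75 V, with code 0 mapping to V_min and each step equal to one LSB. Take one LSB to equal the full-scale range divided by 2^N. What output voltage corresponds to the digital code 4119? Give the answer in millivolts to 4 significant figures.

-372.9 mV

Range = 0.75 − (-0.75) = 1.5 V. LSB = 1.5 V / 2^14.
V_out = V_min + code × LSB = -0.75 V + 4119 × 1.5 V / 16384
      = -0.75 + 0.377106 = -0.372894 V.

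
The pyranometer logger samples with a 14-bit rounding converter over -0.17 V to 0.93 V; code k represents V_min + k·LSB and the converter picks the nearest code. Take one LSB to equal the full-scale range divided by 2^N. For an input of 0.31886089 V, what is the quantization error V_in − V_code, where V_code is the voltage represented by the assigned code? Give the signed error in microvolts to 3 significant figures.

+24.2 µV

Range = 0.93 − (-0.17) = 1.1 V. LSB = 1.1 V / 2^14 ≈ 67.14 µV.
(0.31886089 − (-0.17)) / LSB = 0.48886089 × 16384/1.1 = 7281.3607. Nearest integer: k = 7281.
V_code = -0.17 + (7281/16384) × 1.1 = 0.31883666992 V.
e = 0.31886089 − (0.31883666992) = +24.2 µV.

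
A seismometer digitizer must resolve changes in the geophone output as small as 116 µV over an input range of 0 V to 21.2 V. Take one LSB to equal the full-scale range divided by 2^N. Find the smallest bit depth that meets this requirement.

Range is 21.2 V.
Need 2^N ≥ 21.2 V / 116 µV = 182800 → N_min = 18.

18 bits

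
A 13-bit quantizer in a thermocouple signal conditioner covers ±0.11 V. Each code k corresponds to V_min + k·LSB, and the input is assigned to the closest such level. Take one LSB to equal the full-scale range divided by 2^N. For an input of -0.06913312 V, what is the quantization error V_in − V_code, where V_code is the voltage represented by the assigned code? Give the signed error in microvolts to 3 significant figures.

Range = 0.11 − (-0.11) = 0.22 V. LSB = 0.22 V / 2^13 ≈ 26.86 µV.
(-0.06913312 − (-0.11)) / LSB = 0.04086688 × 8192/0.22 = 1521.7340. Nearest integer: k = 1522.
V_code = V_min + k × range/2^13 = -0.11 + 1522 × 0.22/8192 = -0.06912597656 V.
e = -0.06913312 − (-0.06912597656) = −7.14 µV.

−7.14 µV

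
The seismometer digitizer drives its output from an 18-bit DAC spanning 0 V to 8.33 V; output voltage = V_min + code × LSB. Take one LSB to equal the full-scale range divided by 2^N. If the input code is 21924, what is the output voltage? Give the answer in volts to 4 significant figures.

0.6967 V

V_FS = 8.33 V. LSB = 8.33 V / 2^18.
Output = V_min + (21924/262144) × range = 0 + 0.0836334 × 8.33 V
      = 0 V + 0.696666 V = 0.696666 V.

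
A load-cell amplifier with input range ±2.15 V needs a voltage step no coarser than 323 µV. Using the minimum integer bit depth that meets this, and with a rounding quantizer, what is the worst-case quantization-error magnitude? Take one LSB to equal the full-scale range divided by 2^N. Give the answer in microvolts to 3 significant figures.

131 µV

Span: 2.15 V − (-2.15 V) = 4.3 V.
Required number of levels: 4.3/323 µV = 13313; smallest N with 2^N ≥ that is 14.
One LSB is 4.3 V / 16384 = 262.45 µV.
Half an LSB is 131 µV.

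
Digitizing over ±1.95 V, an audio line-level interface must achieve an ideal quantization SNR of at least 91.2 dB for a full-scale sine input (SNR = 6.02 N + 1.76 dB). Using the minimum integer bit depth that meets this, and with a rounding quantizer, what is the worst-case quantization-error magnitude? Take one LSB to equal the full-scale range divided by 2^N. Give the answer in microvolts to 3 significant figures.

59.5 µV

The full-scale span is 1.95 − (-1.95) = 3.9 V.
6.02 N + 1.76 ≥ 91.2 gives N ≥ 14.857, so the minimum integer is 15.
LSB = 3.9 V / 2^15 = 119.02 µV.
Max error for round-to-nearest is LSB/2 = 59.5 µV.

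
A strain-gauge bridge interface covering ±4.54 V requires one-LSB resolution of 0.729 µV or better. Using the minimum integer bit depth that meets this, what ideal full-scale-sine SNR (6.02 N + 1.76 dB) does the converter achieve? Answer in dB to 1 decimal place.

Full-scale range = 4.54 V − (-4.54 V) = 9.08 V.
Required number of levels: 9.08/0.729 µV = 1.2455e7; smallest N with 2^N ≥ that is 24.
6.02(24) + 1.76 = 146.24 dB.

146.2 dB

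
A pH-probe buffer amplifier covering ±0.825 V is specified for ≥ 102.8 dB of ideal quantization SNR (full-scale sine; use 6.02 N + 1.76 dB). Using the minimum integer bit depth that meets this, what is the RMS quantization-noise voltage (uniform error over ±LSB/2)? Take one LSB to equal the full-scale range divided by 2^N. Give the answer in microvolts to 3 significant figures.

The full-scale span is 0.825 − (-0.825) = 1.65 V.
Solving 6.02 N ≥ 102.8 − 1.76: N ≥ 16.784. Round up → N = 17.
LSB = 1.65 V ÷ 2^17 = 1.65/131072 V = 12.589 µV.
RMS noise = LSB/√12 = 3.63 µV.

3.63 µV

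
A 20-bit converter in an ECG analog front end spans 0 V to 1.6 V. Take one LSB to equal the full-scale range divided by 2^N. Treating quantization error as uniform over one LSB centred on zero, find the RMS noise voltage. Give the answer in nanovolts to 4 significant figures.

440.5 nV

V_FS = 1.6 V.
Step size = 1.6/1048576 V = 1.52588 µV.
RMS of a uniform error over width LSB is LSB/√12 = 440.5 nV.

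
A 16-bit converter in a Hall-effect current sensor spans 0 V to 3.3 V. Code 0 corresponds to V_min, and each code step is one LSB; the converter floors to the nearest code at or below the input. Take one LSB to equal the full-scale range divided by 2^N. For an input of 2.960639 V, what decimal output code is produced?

58796

Span = 3.3 V. LSB = 3.3 V / 2^16 ≈ 50.35 µV.
V_in − V_min = 2.960639 − (0) = 2.960639 V.
Divide by LSB: 2.960639 × 65536/3.3 = 58796.4962.
Truncating gives code 58796.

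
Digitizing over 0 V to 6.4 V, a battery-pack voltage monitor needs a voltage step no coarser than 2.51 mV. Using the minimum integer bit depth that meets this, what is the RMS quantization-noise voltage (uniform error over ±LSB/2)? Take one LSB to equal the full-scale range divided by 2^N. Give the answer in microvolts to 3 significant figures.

451 µV

Full-scale range = 6.4 V.
Levels needed ≥ 6.4/2.51 mV = 2550. 2^12 = 4096 suffices, so N_min = 12.
LSB = 6.4 V / 2^12 = 1.5625 mV.
V_rms = LSB/√12 = 451 µV.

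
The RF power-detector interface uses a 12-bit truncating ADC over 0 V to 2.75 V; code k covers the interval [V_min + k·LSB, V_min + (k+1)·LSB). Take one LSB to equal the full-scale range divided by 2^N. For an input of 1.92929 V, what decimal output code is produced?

2873

Range is 2.75 V. LSB = 2.75 V / 2^12 ≈ 0.6714 mV.
(V_in − V_min) × 2^12/range = (1.92929 − (0)) × 4096/2.75 = 2873.590.
Floor → code = 2873.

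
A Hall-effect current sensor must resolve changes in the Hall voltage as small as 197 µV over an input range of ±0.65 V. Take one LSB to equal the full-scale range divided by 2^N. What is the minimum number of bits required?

13 bits

Full-scale range = 0.65 V − (-0.65 V) = 1.3 V.
1.3 V / 197 µV = 6599. Since 2^12 = 4096 and 2^13 = 8192, N = 13.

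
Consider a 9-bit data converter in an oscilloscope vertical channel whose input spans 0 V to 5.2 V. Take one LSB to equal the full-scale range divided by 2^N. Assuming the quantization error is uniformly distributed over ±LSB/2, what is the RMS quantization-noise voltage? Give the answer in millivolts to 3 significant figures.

2.93 mV

Full-scale range = 5.2 V.
One LSB is 5.2 V / 512 = 10.156 mV.
For a uniform distribution on [−LSB/2, +LSB/2], V_rms = LSB/√12 = 10.156 mV/3.4641 = 2.93 mV.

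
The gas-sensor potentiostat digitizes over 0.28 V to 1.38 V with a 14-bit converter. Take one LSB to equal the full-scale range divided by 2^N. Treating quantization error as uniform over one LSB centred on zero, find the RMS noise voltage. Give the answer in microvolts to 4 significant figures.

The full-scale span is 1.38 − (0.28) = 1.1 V.
Step size = 1.1/16384 V = 67.1387 µV.
RMS of a uniform error over width LSB is LSB/√12 = 19.38 µV.

19.38 µV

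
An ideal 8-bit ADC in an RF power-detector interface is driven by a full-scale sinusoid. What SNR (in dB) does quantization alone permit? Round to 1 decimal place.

SNR = 6.02·8 + 1.76 = 49.92 dB.

49.9 dB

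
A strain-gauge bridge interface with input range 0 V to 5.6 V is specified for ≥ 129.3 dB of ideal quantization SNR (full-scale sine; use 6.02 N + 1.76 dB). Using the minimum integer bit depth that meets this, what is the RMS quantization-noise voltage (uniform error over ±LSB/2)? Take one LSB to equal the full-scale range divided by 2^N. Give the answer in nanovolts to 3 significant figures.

385 nV

Span = 5.6 V.
Required N = ⌈(129.3 − 1.76)/6.02⌉ = ⌈21.186⌉ = 22.
LSB = 5.6 V ÷ 2^22 = 5.6/4194304 V = 1.3351 µV.
σ_q = LSB/√12 = 1.3351 µV/3.4641 = 385 nV.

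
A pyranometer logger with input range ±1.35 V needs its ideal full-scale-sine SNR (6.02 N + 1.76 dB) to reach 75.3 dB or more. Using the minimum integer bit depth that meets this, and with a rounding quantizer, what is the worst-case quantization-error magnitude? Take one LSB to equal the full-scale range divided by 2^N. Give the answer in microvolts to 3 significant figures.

165 µV

Full-scale range = 1.35 V − (-1.35 V) = 2.7 V.
Required N = ⌈(75.3 − 1.76)/6.02⌉ = ⌈12.216⌉ = 13.
LSB = 2.7 V / 2^13 = 329.59 µV.
Half an LSB is 165 µV.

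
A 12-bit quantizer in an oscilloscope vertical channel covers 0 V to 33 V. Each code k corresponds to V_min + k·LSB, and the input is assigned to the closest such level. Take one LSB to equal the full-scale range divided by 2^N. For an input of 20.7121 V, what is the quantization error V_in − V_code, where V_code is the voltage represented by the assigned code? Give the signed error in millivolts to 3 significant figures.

Range is 33 V. LSB = 33 V / 2^12 ≈ 8.057 mV.
(V_in − V_min)/LSB = (20.7121 − (0)) × 4096/33 = 2570.8110 → nearest code k = 2571.
V_code = V_min + k × range/2^12 = 0 + 2571 × 33/4096 = 20.71362305 V.
V_in − V_code = 20.7121 − (20.71362305) = −1.52 mV.

−1.52 mV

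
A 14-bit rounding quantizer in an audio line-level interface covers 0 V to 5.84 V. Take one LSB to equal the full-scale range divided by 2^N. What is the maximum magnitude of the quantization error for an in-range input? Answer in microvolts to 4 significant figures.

Full-scale range = 5.84 V.
LSB = 5.84 V / 2^14 = 356.445 µV.
|e|_max = LSB/2 = 178.2 µV.

178.2 µV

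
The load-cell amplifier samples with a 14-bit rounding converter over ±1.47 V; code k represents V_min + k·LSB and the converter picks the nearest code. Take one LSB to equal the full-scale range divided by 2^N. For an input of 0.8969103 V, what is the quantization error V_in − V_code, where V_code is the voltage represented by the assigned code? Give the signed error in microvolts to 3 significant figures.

Range = 1.47 − (-1.47) = 2.94 V. LSB = 2.94 V / 2^14 ≈ 179.4 µV.
Position in LSBs: (0.8969103 − (-1.47)) × 16384/2.94 = 13190.2920; rounding gives k = 13190.
V_code = V_min + k × range/2^14 = -1.47 + 13190 × 2.94/16384 = 0.89685791016 V.
Error = V_in − V_code = 0.8969103 − (0.89685791016) = +52.4 µV.

+52.4 µV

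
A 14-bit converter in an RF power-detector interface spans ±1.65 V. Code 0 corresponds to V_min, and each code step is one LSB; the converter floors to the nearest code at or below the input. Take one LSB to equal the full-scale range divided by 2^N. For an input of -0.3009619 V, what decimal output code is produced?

6697

Range = 1.65 − (-1.65) = 3.3 V. LSB = 3.3 V / 2^14 ≈ 201.4 µV.
V_in − V_min = -0.3009619 − (-1.65) = 1.3490381 V.
Divide by LSB: 1.3490381 × 16384/3.3 = 6697.7698.
Truncating gives code 6697.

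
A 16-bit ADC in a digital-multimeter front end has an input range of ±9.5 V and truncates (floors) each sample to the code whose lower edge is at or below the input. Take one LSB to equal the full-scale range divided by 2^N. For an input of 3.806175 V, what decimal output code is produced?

The full-scale span is 9.5 − (-9.5) = 19 V. LSB = 19 V / 2^16 ≈ 289.9 µV.
(V_in − V_min) × 2^16/range = (3.806175 − (-9.5)) × 65536/19 = 45896.499.
Floor → code = 45896.

45896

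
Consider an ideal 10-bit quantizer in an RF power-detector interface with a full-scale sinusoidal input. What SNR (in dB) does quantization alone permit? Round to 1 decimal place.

For an ideal N-bit converter with full-scale sine input, SNR = 6.02 N + 1.76 dB. SNR = 6.02 × 10 + 1.76 = 60.20 + 1.76 = 61.96 dB.

62.0 dB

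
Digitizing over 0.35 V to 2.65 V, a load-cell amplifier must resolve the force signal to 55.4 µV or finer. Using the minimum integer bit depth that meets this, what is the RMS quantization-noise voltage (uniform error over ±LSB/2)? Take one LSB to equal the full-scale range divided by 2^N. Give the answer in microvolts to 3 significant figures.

10.1 µV

The full-scale span is 2.65 − (0.35) = 2.3 V.
Need 2^N ≥ 2.3 V / 55.4 µV = 41520 → N_min = 16.
One LSB is 2.3 V / 65536 = 35.095 µV.
V_rms = LSB/√12 = 10.1 µV.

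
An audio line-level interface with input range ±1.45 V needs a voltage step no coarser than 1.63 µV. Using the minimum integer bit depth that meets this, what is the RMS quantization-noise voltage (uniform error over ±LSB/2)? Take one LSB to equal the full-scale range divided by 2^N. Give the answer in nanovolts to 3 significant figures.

Full-scale range = 1.45 V − (-1.45 V) = 2.9 V.
Required number of levels: 2.9/1.63 µV = 1.7791e6; smallest N with 2^N ≥ that is 21.
Step size = 2.9/2097152 V = 1.3828 µV.
σ_q = LSB/√12 = 1.3828 µV/3.4641 = 399 nV.

399 nV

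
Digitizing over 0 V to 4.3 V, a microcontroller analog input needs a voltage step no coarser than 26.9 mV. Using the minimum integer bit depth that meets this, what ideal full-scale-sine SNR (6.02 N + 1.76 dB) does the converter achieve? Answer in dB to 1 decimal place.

49.9 dB

Full-scale range = 4.3 V.
4.3 V / 26.9 mV = 159.9. Since 2^7 = 128 and 2^8 = 256, N = 8.
SNR = 6.02 × 8 + 1.76 = 49.92 dB.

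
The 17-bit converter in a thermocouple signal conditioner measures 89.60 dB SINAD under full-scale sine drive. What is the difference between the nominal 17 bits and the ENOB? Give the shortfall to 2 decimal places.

Effective bits = (89.60 − 1.76)/6.02 = 14.5914.
Lost resolution: 17 − 14.5914 = 2.4086 bits.

2.41 bits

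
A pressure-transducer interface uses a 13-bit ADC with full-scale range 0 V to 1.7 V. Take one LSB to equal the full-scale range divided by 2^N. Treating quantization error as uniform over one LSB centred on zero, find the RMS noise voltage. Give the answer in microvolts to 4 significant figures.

59.91 µV

Span = 1.7 V.
LSB = 1.7 V / 2^13 = 207.520 µV.
For a uniform distribution on [−LSB/2, +LSB/2], V_rms = LSB/√12 = 207.520 µV/3.4641 = 59.91 µV.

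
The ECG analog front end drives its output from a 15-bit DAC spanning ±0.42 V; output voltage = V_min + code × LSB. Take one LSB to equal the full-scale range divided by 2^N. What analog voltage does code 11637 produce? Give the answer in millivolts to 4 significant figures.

Full-scale range = 0.42 V − (-0.42 V) = 0.84 V. LSB = 0.84 V / 2^15.
Output = V_min + (11637/32768) × range = -0.42 + 0.355133 × 0.84 V
      = -0.42 V + 0.298312 V = -0.121688 V.

-121.7 mV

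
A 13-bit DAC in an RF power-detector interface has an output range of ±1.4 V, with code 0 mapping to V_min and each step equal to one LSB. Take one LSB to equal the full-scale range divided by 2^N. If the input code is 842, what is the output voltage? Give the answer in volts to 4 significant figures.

-1.112 V

Range = 1.4 − (-1.4) = 2.8 V. LSB = 2.8 V / 2^13.
V_out = -1.4 + 842 × (2.8/8192) V
      = -1.4 + 0.287793 = -1.11221 V.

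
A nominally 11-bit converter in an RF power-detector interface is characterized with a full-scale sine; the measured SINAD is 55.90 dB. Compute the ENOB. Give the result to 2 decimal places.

8.99 bits

ENOB = (55.90 − 1.76)/6.02 = 8.9934 bits.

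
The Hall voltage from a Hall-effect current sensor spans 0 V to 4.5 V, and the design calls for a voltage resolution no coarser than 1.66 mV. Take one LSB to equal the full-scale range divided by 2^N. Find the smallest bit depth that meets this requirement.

Range is 4.5 V.
Need 2^N ≥ 4.5 V / 1.66 mV = 2711 → N_min = 12.

12 bits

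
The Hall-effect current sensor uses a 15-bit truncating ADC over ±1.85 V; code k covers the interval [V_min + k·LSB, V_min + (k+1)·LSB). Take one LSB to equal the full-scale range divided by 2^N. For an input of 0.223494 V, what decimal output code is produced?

18363

Range = 1.85 − (-1.85) = 3.7 V. LSB = 3.7 V / 2^15 ≈ 112.9 µV.
V_in − V_min = 0.223494 − (-1.85) = 2.073494 V.
Divide by LSB: 2.073494 × 32768/3.7 = 18363.3112.
Truncating gives code 18363.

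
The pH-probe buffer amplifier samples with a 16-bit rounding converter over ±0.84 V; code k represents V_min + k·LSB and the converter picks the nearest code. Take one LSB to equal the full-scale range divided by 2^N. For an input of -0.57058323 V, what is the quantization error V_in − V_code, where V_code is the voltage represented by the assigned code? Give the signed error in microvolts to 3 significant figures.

−4.62 µV

Range = 0.84 − (-0.84) = 1.68 V. LSB = 1.68 V / 2^16 ≈ 25.63 µV.
(-0.57058323 − (-0.84)) / LSB = 0.26941677 × 65536/1.68 = 10509.8199. Nearest integer: k = 10510.
Reconstructed level: -0.84 + 10510 × 1.68/65536 V = -0.57057861328 V.
Error = V_in − V_code = -0.57058323 − (-0.57057861328) = −4.62 µV.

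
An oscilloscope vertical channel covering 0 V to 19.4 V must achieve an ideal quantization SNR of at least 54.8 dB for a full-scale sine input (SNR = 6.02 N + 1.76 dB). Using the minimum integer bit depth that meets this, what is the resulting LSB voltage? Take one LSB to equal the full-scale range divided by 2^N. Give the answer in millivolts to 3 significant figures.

37.9 mV

Full-scale range = 19.4 V.
6.02 N + 1.76 ≥ 54.8 gives N ≥ 8.811, so the minimum integer is 9.
LSB = 19.4 V ÷ 2^9 = 19.4/512 V = 37.9 mV.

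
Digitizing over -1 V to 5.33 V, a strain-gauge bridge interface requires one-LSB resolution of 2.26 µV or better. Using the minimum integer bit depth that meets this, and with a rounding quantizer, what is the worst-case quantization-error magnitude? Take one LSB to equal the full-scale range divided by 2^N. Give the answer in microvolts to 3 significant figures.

Full-scale range = 5.33 V − (-1 V) = 6.33 V.
Levels needed ≥ 6.33/2.26 µV = 2.801e6. 2^22 = 4194304 suffices, so N_min = 22.
LSB = 6.33 V / 2^22 = 1.5092 µV.
Max error for round-to-nearest is LSB/2 = 0.755 µV.

0.755 µV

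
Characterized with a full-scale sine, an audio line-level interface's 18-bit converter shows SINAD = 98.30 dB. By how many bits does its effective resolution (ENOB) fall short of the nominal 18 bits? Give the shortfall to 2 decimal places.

ENOB = (SINAD − 1.76)/6.02 = (98.30 − 1.76)/6.02 = 16.0365 bits.
18 − 16.0365 = 1.96 bits below nominal.

1.96 bits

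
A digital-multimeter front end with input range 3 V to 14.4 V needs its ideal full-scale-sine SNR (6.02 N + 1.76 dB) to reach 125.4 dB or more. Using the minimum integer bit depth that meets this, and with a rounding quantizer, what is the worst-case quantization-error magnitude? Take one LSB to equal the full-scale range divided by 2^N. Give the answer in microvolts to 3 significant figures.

Range = 14.4 − (3) = 11.4 V.
N ≥ (125.4 − 1.76)/6.02 = 20.538 → N_min = 21.
Step size = 11.4/2097152 V = 5.4359 µV.
Max error for round-to-nearest is LSB/2 = 2.72 µV.

2.72 µV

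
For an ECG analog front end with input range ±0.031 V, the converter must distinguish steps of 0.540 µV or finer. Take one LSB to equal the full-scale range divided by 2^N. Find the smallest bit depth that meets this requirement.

Span: 0.031 V − (-0.031 V) = 0.062 V.
Need 2^N ≥ 0.062 V / 0.540 µV = 114800 → N_min = 17.

17 bits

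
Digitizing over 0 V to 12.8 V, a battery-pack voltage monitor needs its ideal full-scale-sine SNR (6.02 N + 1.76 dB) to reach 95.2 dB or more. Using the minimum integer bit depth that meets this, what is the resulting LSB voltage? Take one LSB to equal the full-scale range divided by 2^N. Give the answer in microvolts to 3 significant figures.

195 µV

Full-scale range = 12.8 V.
Required N = ⌈(95.2 − 1.76)/6.02⌉ = ⌈15.522⌉ = 16.
LSB = 12.8 V / 2^16 = 195 µV.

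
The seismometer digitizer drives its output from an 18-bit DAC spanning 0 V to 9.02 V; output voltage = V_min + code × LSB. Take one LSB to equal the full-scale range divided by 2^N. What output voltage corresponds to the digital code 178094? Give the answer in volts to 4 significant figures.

V_FS = 9.02 V. LSB = 9.02 V / 2^18.
V_out = V_min + code × LSB = 0 V + 178094 × 9.02 V / 262144
      = 0 + 6.12796 = 6.12796 V.

6.128 V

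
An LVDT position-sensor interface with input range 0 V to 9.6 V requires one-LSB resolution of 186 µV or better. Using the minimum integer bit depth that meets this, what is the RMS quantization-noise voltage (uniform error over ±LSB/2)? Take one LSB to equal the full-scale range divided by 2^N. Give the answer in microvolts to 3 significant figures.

Range is 9.6 V.
Need 2^N ≥ 9.6 V / 186 µV = 51610 → N_min = 16.
LSB = 9.6 V ÷ 2^16 = 9.6/65536 V = 146.48 µV.
RMS noise = LSB/√12 = 42.3 µV.

42.3 µV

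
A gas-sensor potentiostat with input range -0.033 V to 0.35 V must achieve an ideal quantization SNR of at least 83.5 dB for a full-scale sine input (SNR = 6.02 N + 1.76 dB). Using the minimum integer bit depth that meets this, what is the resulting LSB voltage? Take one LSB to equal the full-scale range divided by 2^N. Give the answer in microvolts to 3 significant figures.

Full-scale range = 0.35 V − (-0.033 V) = 0.383 V.
Solving 6.02 N ≥ 83.5 − 1.76: N ≥ 13.578. Round up → N = 14.
LSB = 0.383 V / 2^14 = 23.4 µV.

23.4 µV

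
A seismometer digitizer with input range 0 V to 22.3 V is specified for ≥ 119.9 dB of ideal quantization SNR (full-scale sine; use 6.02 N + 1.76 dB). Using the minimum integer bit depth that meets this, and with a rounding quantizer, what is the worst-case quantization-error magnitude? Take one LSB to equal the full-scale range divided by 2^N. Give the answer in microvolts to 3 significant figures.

Full-scale range = 22.3 V.
Required N = ⌈(119.9 − 1.76)/6.02⌉ = ⌈19.625⌉ = 20.
LSB = 22.3 V / 2^20 = 21.267 µV.
Half an LSB is 10.6 µV.

10.6 µV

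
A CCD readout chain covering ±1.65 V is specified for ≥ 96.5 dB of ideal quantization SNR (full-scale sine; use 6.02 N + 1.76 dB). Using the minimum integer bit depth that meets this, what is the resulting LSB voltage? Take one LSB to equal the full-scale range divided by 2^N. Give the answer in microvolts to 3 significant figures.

50.4 µV

Range = 1.65 − (-1.65) = 3.3 V.
N ≥ (96.5 − 1.76)/6.02 = 15.738 → N_min = 16.
LSB = 3.3 V / 2^16 = 50.4 µV.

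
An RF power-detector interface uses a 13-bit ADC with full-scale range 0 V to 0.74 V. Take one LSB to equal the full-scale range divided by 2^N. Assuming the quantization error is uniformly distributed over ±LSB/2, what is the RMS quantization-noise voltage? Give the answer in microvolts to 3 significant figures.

Full-scale range = 0.74 V.
One LSB is 0.74 V / 8192 = 90.332 µV.
V_rms = LSB/√12 = 90.332 µV / √12 = 26.1 µV.

26.1 µV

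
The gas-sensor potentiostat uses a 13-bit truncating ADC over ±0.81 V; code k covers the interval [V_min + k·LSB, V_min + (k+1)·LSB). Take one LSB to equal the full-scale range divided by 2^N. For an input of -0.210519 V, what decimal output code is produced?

3031

Full-scale range = 0.81 V − (-0.81 V) = 1.62 V. LSB = 1.62 V / 2^13 ≈ 197.8 µV.
V_in − V_min = -0.210519 − (-0.81) = 0.599481 V.
Divide by LSB: 0.599481 × 8192/1.62 = 3031.4496.
Truncating gives code 3031.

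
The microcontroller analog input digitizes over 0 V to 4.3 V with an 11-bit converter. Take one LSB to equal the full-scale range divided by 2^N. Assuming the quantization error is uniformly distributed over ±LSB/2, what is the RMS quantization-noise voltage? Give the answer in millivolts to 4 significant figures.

V_FS = 4.3 V.
LSB = 4.3 V / 2^11 = 2.09961 mV.
V_rms = LSB/√12 = 2.09961 mV / √12 = 0.6061 mV.

0.6061 mV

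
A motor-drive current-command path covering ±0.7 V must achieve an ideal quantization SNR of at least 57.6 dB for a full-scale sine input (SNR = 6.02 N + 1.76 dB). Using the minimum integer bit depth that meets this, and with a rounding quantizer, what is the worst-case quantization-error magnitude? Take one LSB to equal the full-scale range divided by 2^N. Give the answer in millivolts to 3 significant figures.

0.684 mV

The full-scale span is 0.7 − (-0.7) = 1.4 V.
Required N = ⌈(57.6 − 1.76)/6.02⌉ = ⌈9.276⌉ = 10.
LSB = 1.4 V / 2^10 = 1.3672 mV.
|e|_max = LSB/2 = 0.684 mV.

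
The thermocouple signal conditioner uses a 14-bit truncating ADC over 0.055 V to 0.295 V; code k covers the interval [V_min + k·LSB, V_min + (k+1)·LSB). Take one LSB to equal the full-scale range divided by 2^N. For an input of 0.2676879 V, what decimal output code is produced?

14519

Span: 0.295 V − (0.055 V) = 0.24 V. LSB = 0.24 V / 2^14 ≈ 14.65 µV.
(V_in − V_min) × 2^14/range = (0.2676879 − (0.055)) × 16384/0.24 = 14519.494.
Floor → code = 14519.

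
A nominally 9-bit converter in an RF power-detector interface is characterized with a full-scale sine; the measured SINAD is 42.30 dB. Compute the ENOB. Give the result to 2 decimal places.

ENOB = (SINAD − 1.76) / 6.02 = (42.30 − 1.76) / 6.02 = 40.54 / 6.02 = 6.7342.

6.73 bits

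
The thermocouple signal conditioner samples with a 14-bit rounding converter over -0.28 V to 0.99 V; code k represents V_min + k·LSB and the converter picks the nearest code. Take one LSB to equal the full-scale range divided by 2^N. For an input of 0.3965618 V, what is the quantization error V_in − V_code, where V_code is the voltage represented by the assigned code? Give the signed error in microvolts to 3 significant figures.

+13.9 µV

Range = 0.99 − (-0.28) = 1.27 V. LSB = 1.27 V / 2^14 ≈ 77.51 µV.
(0.3965618 − (-0.28)) / LSB = 0.6765618 × 16384/1.27 = 8728.1799. Nearest integer: k = 8728.
Reconstructed level: -0.28 + 8728 × 1.27/16384 V = 0.39654785156 V.
Error = V_in − V_code = 0.3965618 − (0.39654785156) = +13.9 µV.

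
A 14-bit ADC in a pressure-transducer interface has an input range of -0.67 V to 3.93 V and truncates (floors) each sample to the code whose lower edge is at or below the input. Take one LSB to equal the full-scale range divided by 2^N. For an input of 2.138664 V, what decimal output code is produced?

10003

Range = 3.93 − (-0.67) = 4.6 V. LSB = 4.6 V / 2^14 ≈ 280.8 µV.
code = ⌊(V_in − V_min)/LSB⌋ = ⌊(V_in − V_min) × 2^14 / range⌋
     = ⌊(2.138664 − (-0.67)) × 16384 / 4.6⌋ = ⌊2.808664 × 16384/4.6⌋
     = ⌊10003.728⌋ = 10003.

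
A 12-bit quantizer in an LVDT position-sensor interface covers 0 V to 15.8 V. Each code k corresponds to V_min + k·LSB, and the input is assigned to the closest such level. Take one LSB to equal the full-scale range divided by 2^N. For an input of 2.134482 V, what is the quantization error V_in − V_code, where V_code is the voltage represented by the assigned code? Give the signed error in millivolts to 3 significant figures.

+1.33 mV

Full-scale range = 15.8 V. LSB = 15.8 V / 2^12 ≈ 3.857 mV.
(V_in − V_min)/LSB = (2.134482 − (0)) × 4096/15.8 = 553.3442 → nearest code k = 553.
V_code = 0 + (553/4096) × 15.8 = 2.133154297 V.
V_in − V_code = 2.134482 − (2.133154297) = +1.33 mV.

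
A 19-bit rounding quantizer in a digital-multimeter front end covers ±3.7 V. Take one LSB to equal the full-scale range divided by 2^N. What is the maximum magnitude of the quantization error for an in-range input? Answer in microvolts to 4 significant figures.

Span: 3.7 V − (-3.7 V) = 7.4 V.
LSB = 7.4 V ÷ 2^19 = 7.4/524288 V = 14.1144 µV.
Worst-case error for round-to-nearest is half an LSB: 7.057 µV.

7.057 µV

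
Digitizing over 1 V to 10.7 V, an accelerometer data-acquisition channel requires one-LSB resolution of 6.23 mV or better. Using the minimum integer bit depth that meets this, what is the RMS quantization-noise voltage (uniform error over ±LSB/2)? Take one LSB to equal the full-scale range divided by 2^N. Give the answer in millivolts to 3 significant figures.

1.37 mV

Range = 10.7 − (1) = 9.7 V.
Need 2^N ≥ 9.7 V / 6.23 mV = 1557 → N_min = 11.
LSB = 9.7 V / 2^11 = 4.7363 mV.
RMS noise = LSB/√12 = 1.37 mV.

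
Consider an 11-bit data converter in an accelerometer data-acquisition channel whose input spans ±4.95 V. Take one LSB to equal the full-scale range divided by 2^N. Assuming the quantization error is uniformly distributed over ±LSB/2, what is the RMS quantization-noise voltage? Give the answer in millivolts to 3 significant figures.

Full-scale range = 4.95 V − (-4.95 V) = 9.9 V.
LSB = 9.9 V / 2^11 = 4.8340 mV.
RMS of a uniform error over width LSB is LSB/√12 = 1.40 mV.

1.40 mV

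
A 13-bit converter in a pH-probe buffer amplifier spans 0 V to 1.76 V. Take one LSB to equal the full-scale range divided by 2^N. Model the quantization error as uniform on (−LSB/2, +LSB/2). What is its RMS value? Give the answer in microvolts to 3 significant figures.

62.0 µV

Full-scale range = 1.76 V.
LSB = 1.76 V ÷ 2^13 = 1.76/8192 V = 214.84 µV.
For a uniform distribution on [−LSB/2, +LSB/2], V_rms = LSB/√12 = 214.84 µV/3.4641 = 62.0 µV.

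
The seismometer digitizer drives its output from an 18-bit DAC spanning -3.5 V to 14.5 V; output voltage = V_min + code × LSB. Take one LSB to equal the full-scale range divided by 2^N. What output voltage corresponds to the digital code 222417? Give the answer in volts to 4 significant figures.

The full-scale span is 14.5 − (-3.5) = 18 V. LSB = 18 V / 2^18.
V_out = -3.5 + 222417 × (18/262144) V
      = -3.5 + 15.2722 = 11.7722 V.

11.77 V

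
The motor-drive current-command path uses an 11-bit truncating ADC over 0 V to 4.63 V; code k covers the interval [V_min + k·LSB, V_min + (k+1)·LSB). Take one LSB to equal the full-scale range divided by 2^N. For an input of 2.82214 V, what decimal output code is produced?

Span = 4.63 V. LSB = 4.63 V / 2^11 ≈ 2.261 mV.
V_in − V_min = 2.82214 − (0) = 2.82214 V.
Divide by LSB: 2.82214 × 2048/4.63 = 1248.3246.
Truncating gives code 1248.

1248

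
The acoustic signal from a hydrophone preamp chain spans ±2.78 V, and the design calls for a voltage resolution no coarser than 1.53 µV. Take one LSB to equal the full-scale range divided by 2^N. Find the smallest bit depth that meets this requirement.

22 bits

Full-scale range = 2.78 V − (-2.78 V) = 5.56 V.
5.56 V / 1.53 µV = 3.634e6. Since 2^21 = 2097152 and 2^22 = 4194304, N = 22.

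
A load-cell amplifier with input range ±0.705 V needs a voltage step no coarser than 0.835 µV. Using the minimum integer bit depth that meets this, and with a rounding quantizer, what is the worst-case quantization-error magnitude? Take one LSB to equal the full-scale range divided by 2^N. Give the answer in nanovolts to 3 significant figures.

336 nV

Full-scale range = 0.705 V − (-0.705 V) = 1.41 V.
Required number of levels: 1.41/0.835 µV = 1.6886e6; smallest N with 2^N ≥ that is 21.
Step size = 1.41/2097152 V = 0.67234 µV.
|e|_max = LSB/2 = 336 nV.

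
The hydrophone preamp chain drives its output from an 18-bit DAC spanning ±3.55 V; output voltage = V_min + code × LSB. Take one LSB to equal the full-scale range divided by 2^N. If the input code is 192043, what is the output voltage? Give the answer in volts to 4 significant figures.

1.651 V

The full-scale span is 3.55 − (-3.55) = 7.1 V. LSB = 7.1 V / 2^18.
V_out = -3.55 + 192043 × (7.1/262144) V
      = -3.55 V + 5.20136 V = 1.65136 V.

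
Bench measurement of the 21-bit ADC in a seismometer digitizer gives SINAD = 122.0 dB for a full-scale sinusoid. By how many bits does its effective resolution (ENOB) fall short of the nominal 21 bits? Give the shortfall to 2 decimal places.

1.03 bits

ENOB = (SINAD − 1.76)/6.02 = (122.0 − 1.76)/6.02 = 19.9734 bits.
Shortfall = 21 − 19.9734 = 1.0266 bits.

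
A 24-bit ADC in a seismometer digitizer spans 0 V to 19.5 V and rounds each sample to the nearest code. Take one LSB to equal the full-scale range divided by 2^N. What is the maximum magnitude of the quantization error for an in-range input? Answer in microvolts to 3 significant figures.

Full-scale range = 19.5 V.
LSB = 19.5 V ÷ 2^24 = 19.5/16777216 V = 1.1623 µV.
A rounding quantizer has |error| ≤ LSB/2 = 0.581 µV.

0.581 µV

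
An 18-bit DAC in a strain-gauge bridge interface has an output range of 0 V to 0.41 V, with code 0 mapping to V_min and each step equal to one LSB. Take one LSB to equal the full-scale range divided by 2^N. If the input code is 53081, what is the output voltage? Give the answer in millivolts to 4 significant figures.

83.02 mV

Span = 0.41 V. LSB = 0.41 V / 2^18.
Output = V_min + (53081/262144) × range = 0 + 0.202488 × 0.41 V
      = 0 V + 0.0830201 V = 0.0830201 V.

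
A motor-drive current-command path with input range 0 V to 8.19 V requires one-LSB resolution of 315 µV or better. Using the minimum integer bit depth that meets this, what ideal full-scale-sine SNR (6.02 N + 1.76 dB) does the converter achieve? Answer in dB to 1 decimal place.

Full-scale range = 8.19 V.
Required number of levels: 8.19/315 µV = 26000; smallest N with 2^N ≥ that is 15.
SNR = 6.02 × 15 + 1.76 = 92.06 dB.

92.1 dB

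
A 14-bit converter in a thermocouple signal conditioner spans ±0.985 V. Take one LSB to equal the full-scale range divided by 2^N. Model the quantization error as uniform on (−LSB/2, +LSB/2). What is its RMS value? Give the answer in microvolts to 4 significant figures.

34.71 µV

Span: 0.985 V − (-0.985 V) = 1.97 V.
One LSB is 1.97 V / 16384 = 120.239 µV.
V_rms = LSB/√12 = 120.239 µV / √12 = 34.71 µV.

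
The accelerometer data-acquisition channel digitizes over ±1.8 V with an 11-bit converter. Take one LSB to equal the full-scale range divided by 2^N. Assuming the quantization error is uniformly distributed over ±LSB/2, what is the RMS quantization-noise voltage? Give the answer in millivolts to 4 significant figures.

0.5074 mV

Range = 1.8 − (-1.8) = 3.6 V.
One LSB is 3.6 V / 2048 = 1.75781 mV.
For a uniform distribution on [−LSB/2, +LSB/2], V_rms = LSB/√12 = 1.75781 mV/3.4641 = 0.5074 mV.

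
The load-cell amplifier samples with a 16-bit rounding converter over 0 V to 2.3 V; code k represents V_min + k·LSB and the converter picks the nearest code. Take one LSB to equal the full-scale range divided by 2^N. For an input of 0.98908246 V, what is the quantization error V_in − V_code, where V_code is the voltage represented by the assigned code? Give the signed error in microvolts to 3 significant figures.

Range is 2.3 V. LSB = 2.3 V / 2^16 ≈ 35.10 µV.
(0.98908246 − (0)) / LSB = 0.98908246 × 65536/2.3 = 28182.8296. Nearest integer: k = 28183.
Reconstructed level: 0 + 28183 × 2.3/65536 V = 0.98908843994 V.
e = 0.98908246 − (0.98908843994) = −5.98 µV.

−5.98 µV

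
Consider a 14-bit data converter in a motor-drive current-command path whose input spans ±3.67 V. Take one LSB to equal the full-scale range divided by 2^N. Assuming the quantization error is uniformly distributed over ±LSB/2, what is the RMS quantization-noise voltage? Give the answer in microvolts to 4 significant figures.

Range = 3.67 − (-3.67) = 7.34 V.
One LSB is 7.34 V / 16384 = 447.998 µV.
σ_q = LSB/√12 = 447.998 µV/3.4641 = 129.3 µV.

129.3 µV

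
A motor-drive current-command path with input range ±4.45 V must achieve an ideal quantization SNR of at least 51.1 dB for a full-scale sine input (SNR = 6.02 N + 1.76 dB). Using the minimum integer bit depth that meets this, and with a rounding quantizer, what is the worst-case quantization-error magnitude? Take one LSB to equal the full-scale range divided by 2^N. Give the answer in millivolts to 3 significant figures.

Range = 4.45 − (-4.45) = 8.9 V.
6.02 N + 1.76 ≥ 51.1 gives N ≥ 8.196, so the minimum integer is 9.
LSB = 8.9 V / 2^9 = 17.383 mV.
Half an LSB is 8.69 mV.

8.69 mV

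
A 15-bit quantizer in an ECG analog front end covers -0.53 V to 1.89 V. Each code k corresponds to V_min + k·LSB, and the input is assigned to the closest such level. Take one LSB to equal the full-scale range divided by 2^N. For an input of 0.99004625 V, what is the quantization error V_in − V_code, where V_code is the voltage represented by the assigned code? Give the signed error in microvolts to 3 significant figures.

+13.3 µV

The full-scale span is 1.89 − (-0.53) = 2.42 V. LSB = 2.42 V / 2^15 ≈ 73.85 µV.
(0.99004625 − (-0.53)) / LSB = 1.52004625 × 32768/2.42 = 20582.1800. Nearest integer: k = 20582.
Reconstructed level: -0.53 + 20582 × 2.42/32768 V = 0.99003295898 V.
Error = V_in − V_code = 0.99004625 − (0.99003295898) = +13.3 µV.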